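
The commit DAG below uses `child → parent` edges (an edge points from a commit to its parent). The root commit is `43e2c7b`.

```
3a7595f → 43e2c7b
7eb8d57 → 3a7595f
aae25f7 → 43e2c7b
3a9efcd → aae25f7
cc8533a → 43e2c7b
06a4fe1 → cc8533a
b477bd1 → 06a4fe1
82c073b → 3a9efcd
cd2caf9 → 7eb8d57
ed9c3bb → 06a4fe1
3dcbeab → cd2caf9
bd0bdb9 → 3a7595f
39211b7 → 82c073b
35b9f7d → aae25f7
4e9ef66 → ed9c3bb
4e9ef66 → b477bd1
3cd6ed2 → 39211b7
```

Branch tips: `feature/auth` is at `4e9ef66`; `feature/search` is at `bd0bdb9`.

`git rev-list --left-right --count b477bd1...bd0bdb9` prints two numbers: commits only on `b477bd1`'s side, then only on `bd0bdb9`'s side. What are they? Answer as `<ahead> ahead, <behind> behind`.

Reachable from b477bd1: {06a4fe1, 43e2c7b, b477bd1, cc8533a}.
Reachable from bd0bdb9: {3a7595f, 43e2c7b, bd0bdb9}.
Only in b477bd1's history (ahead): {06a4fe1, b477bd1, cc8533a} — 3.
Only in bd0bdb9's history (behind): {3a7595f, bd0bdb9} — 2.

3 ahead, 2 behind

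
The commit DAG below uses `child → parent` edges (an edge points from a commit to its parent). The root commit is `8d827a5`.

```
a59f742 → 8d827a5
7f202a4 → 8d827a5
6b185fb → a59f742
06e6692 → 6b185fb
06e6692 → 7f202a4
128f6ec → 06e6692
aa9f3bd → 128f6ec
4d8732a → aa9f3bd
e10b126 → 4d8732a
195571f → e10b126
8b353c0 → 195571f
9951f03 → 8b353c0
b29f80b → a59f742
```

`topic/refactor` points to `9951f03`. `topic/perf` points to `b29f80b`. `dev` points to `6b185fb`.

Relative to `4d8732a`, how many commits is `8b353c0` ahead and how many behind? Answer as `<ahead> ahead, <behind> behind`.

3 ahead, 0 behind

Reachable from 8b353c0: {06e6692, 128f6ec, 195571f, 4d8732a, 6b185fb, 7f202a4, 8b353c0, 8d827a5, a59f742, aa9f3bd, e10b126}.
Reachable from 4d8732a: {06e6692, 128f6ec, 4d8732a, 6b185fb, 7f202a4, 8d827a5, a59f742, aa9f3bd}.
Only in 8b353c0's history (ahead): {195571f, 8b353c0, e10b126} — 3.
Only in 4d8732a's history (behind): {} — 0.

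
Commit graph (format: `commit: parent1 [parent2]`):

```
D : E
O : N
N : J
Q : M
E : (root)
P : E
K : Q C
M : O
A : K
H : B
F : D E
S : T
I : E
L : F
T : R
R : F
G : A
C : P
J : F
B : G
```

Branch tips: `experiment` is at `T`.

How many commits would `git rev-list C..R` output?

3

Reachable from R: {D, E, F, R}.
Reachable from C: {C, E, P}.
In R's history but not C's: {D, F, R} — 3 commits.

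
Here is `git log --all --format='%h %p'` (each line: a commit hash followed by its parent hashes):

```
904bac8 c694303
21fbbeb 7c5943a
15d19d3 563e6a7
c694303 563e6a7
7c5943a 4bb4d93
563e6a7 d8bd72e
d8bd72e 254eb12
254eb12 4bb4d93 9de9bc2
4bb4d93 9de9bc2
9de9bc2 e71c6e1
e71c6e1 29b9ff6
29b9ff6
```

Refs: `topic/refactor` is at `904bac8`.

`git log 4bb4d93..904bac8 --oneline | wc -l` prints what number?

Reachable from 904bac8: {254eb12, 29b9ff6, 4bb4d93, 563e6a7, 904bac8, 9de9bc2, c694303, d8bd72e, e71c6e1}.
Reachable from 4bb4d93: {29b9ff6, 4bb4d93, 9de9bc2, e71c6e1}.
In 904bac8's history but not 4bb4d93's: {254eb12, 563e6a7, 904bac8, c694303, d8bd72e} — 5 commits.

5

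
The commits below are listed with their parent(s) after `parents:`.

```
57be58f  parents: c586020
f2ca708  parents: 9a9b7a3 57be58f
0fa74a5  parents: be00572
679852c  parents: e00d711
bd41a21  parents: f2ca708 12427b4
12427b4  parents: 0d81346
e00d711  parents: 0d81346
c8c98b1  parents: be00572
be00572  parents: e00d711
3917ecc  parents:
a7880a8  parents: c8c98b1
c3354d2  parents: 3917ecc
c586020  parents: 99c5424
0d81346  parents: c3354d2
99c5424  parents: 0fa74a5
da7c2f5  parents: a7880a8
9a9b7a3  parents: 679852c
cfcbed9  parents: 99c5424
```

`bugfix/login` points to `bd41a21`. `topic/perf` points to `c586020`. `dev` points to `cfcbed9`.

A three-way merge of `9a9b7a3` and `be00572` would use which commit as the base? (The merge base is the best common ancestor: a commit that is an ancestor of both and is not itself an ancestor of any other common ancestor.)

Ancestors of 9a9b7a3: {0d81346, 3917ecc, 679852c, 9a9b7a3, c3354d2, e00d711}.
Ancestors of be00572: {0d81346, 3917ecc, be00572, c3354d2, e00d711}.
Common ancestors: {0d81346, 3917ecc, c3354d2, e00d711}.
Among these, e00d711 is not an ancestor of any other common ancestor — it is the merge base.

e00d711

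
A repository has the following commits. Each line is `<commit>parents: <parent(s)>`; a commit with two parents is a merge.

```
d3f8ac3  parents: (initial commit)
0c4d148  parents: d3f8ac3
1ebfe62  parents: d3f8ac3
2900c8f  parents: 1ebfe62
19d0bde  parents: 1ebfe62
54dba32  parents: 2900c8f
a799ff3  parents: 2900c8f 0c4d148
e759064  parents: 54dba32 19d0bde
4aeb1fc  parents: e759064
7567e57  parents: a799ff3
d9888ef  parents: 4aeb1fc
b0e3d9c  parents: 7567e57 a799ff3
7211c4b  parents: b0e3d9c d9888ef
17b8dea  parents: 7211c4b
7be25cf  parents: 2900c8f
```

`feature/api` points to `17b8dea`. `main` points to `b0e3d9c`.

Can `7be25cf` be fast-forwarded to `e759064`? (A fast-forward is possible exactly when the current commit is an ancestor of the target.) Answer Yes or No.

No

A fast-forward from 7be25cf to e759064 is possible iff 7be25cf is an ancestor of e759064.
Ancestors of e759064: {19d0bde, 1ebfe62, 2900c8f, 54dba32, d3f8ac3, e759064}.
7be25cf is not among them, so fast-forward is not possible.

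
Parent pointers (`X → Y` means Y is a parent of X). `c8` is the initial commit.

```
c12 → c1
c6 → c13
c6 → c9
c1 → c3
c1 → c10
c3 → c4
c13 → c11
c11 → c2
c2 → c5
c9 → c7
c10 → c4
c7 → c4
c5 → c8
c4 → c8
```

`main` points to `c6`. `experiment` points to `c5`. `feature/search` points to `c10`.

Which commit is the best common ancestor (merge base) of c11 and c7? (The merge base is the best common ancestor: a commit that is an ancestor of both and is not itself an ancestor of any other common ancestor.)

Ancestors of c11: {c11, c2, c5, c8}.
Ancestors of c7: {c4, c7, c8}.
Common ancestors: {c8}.
The only common ancestor is c8, so it is the merge base.

c8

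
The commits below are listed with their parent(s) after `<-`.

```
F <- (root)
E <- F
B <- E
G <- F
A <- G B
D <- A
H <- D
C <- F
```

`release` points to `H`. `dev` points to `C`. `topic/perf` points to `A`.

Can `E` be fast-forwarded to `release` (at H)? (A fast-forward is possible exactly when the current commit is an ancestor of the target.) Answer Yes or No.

Yes

A fast-forward from E to H is possible iff E is an ancestor of H.
Ancestors of H: {A, B, D, E, F, G, H}.
E is among them, so fast-forward is possible.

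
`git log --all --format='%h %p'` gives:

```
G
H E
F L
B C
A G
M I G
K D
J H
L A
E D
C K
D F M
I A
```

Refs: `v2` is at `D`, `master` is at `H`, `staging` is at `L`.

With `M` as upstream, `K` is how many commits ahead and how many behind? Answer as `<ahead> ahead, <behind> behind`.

4 ahead, 0 behind

Reachable from K: {A, D, F, G, I, K, L, M}.
Reachable from M: {A, G, I, M}.
Only in K's history (ahead): {D, F, K, L} — 4.
Only in M's history (behind): {} — 0.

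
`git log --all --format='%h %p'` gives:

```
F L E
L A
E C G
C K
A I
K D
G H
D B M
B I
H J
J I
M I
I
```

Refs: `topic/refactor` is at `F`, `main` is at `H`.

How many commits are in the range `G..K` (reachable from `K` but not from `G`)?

4

Reachable from K: {B, D, I, K, M}.
Reachable from G: {G, H, I, J}.
In K's history but not G's: {B, D, K, M} — 4 commits.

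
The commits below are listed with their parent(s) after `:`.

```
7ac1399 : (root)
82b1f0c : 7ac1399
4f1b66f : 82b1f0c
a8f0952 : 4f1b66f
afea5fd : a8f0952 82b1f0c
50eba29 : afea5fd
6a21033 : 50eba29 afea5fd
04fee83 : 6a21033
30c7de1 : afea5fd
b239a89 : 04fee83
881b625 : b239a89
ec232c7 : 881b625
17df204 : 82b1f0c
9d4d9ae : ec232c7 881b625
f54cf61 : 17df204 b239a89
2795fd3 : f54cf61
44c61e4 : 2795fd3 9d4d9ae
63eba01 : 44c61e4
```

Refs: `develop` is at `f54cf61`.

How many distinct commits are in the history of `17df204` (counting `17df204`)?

Walking parent pointers from 17df204: reachable set = {17df204, 7ac1399, 82b1f0c}.
That is 3 commits.

3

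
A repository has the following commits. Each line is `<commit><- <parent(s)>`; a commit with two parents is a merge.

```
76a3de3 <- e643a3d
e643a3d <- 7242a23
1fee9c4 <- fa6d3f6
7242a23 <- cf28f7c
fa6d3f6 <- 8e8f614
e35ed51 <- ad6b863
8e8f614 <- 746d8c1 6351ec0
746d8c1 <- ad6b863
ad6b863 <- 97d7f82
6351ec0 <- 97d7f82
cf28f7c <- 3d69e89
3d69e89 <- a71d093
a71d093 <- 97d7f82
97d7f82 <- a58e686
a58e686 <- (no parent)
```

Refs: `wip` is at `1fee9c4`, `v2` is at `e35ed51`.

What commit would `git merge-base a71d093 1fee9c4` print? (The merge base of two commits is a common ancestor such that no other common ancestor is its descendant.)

97d7f82

Ancestors of a71d093: {97d7f82, a58e686, a71d093}.
Ancestors of 1fee9c4: {1fee9c4, 6351ec0, 746d8c1, 8e8f614, 97d7f82, a58e686, ad6b863, fa6d3f6}.
Common ancestors: {97d7f82, a58e686}.
Among these, 97d7f82 is not an ancestor of any other common ancestor — it is the merge base.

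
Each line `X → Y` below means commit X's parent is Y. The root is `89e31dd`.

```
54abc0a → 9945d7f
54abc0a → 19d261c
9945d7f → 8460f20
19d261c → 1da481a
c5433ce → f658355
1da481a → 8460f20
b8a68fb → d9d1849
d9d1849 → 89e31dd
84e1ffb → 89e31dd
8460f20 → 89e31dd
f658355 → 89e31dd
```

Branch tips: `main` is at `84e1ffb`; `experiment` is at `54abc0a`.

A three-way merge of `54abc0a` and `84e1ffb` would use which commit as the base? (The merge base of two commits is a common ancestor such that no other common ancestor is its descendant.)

Ancestors of 54abc0a: {19d261c, 1da481a, 54abc0a, 8460f20, 89e31dd, 9945d7f}.
Ancestors of 84e1ffb: {84e1ffb, 89e31dd}.
Common ancestors: {89e31dd}.
The only common ancestor is 89e31dd, so it is the merge base.

89e31dd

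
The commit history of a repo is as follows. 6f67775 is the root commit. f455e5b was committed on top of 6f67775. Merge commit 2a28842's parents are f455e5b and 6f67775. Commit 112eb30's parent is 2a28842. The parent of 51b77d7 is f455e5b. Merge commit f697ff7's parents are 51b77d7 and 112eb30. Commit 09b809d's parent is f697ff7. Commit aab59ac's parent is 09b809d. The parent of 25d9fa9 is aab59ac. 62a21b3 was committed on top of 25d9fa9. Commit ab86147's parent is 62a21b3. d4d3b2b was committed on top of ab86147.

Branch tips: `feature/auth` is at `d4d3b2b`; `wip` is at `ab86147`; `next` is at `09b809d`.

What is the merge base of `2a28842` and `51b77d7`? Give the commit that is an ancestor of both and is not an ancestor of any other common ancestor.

f455e5b

Ancestors of 2a28842: {2a28842, 6f67775, f455e5b}.
Ancestors of 51b77d7: {51b77d7, 6f67775, f455e5b}.
Common ancestors: {6f67775, f455e5b}.
Among these, f455e5b is not an ancestor of any other common ancestor — it is the merge base.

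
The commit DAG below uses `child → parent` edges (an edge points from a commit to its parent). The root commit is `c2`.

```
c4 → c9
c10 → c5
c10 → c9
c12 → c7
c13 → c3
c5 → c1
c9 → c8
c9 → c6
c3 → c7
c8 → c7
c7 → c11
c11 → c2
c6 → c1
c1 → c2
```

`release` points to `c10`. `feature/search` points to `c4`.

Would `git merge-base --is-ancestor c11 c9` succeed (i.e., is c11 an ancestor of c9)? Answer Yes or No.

Yes

Ancestors of c9 (commits reachable by following parents): {c1, c11, c2, c6, c7, c8, c9}.
c11 is in that set, so it is an ancestor of c9.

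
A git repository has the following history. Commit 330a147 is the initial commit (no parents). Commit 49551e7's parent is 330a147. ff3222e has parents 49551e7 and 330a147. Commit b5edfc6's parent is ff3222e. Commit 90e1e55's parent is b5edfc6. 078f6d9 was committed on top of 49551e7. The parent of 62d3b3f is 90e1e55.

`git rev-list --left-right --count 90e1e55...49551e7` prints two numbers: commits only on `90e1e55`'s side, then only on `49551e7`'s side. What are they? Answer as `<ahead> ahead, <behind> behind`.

Reachable from 90e1e55: {330a147, 49551e7, 90e1e55, b5edfc6, ff3222e}.
Reachable from 49551e7: {330a147, 49551e7}.
Only in 90e1e55's history (ahead): {90e1e55, b5edfc6, ff3222e} — 3.
Only in 49551e7's history (behind): {} — 0.

3 ahead, 0 behind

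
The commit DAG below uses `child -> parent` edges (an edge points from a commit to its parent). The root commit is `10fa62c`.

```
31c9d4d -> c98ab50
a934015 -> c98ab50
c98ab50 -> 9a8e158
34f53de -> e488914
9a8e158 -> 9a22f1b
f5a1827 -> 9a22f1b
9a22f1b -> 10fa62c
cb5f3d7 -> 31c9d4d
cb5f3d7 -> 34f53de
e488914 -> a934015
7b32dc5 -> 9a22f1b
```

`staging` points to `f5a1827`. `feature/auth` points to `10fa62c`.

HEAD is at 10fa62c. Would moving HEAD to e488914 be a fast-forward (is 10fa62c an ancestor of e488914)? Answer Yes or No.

Yes

A fast-forward from 10fa62c to e488914 is possible iff 10fa62c is an ancestor of e488914.
Ancestors of e488914: {10fa62c, 9a22f1b, 9a8e158, a934015, c98ab50, e488914}.
10fa62c is among them, so fast-forward is possible.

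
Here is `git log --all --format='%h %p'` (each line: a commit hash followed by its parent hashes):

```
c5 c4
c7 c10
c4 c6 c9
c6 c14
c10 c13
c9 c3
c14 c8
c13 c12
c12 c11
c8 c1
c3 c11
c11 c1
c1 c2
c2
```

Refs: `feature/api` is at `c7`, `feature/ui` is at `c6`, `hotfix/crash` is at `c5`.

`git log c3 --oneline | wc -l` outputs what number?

Walking parent pointers from c3: reachable set = {c1, c11, c2, c3}.
That is 4 commits.

4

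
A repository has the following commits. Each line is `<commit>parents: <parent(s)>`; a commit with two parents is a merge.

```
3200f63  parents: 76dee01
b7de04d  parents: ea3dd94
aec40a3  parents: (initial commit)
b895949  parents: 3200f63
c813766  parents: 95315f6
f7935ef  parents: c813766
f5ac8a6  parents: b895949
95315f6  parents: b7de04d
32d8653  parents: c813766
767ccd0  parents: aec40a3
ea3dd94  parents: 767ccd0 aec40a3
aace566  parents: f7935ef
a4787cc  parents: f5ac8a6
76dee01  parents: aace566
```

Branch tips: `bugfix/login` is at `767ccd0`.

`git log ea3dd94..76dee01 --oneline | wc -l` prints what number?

Reachable from 76dee01: {767ccd0, 76dee01, 95315f6, aace566, aec40a3, b7de04d, c813766, ea3dd94, f7935ef}.
Reachable from ea3dd94: {767ccd0, aec40a3, ea3dd94}.
In 76dee01's history but not ea3dd94's: {76dee01, 95315f6, aace566, b7de04d, c813766, f7935ef} — 6 commits.

6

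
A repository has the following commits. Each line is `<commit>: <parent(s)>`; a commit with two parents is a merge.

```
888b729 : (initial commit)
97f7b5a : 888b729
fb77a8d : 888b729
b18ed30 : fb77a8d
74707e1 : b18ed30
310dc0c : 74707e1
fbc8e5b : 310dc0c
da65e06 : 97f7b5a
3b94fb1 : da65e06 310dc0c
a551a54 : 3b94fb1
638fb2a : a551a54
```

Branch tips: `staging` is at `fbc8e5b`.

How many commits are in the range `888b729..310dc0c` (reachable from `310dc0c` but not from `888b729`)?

4

Reachable from 310dc0c: {310dc0c, 74707e1, 888b729, b18ed30, fb77a8d}.
Reachable from 888b729: {888b729}.
In 310dc0c's history but not 888b729's: {310dc0c, 74707e1, b18ed30, fb77a8d} — 4 commits.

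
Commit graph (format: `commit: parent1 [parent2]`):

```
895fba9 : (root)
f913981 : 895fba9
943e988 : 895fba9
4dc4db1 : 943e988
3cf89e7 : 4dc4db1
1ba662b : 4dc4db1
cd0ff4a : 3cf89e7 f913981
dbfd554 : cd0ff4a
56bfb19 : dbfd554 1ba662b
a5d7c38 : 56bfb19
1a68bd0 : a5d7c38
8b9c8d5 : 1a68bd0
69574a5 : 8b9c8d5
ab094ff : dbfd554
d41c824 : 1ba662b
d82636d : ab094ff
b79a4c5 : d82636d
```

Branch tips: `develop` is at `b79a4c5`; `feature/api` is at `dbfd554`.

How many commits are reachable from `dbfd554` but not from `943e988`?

5

Reachable from dbfd554: {3cf89e7, 4dc4db1, 895fba9, 943e988, cd0ff4a, dbfd554, f913981}.
Reachable from 943e988: {895fba9, 943e988}.
In dbfd554's history but not 943e988's: {3cf89e7, 4dc4db1, cd0ff4a, dbfd554, f913981} — 5 commits.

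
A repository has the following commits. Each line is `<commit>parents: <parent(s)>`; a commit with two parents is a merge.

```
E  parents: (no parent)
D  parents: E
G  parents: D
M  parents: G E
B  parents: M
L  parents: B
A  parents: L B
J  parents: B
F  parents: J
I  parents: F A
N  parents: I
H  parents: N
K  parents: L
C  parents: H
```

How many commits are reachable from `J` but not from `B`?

Reachable from J: {B, D, E, G, J, M}.
Reachable from B: {B, D, E, G, M}.
In J's history but not B's: {J} — 1 commit.

1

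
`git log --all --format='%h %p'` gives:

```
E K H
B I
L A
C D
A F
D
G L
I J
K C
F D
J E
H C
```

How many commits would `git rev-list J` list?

Walking parent pointers from J: reachable set = {C, D, E, H, J, K}.
That is 6 commits.

6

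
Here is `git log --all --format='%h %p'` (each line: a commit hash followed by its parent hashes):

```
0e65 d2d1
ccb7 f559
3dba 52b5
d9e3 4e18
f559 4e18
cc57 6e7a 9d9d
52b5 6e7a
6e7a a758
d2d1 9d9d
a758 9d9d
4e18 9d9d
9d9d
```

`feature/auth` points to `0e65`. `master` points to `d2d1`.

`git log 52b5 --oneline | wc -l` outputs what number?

4

Walking parent pointers from 52b5: reachable set = {52b5, 6e7a, 9d9d, a758}.
That is 4 commits.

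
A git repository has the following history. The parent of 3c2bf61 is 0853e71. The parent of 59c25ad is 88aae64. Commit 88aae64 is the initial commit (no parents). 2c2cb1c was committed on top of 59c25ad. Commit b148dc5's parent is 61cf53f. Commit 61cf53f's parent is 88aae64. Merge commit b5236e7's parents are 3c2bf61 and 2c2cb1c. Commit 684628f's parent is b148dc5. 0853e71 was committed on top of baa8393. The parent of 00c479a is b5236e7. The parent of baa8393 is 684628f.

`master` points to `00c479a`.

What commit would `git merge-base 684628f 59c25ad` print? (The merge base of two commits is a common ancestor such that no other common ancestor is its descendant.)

88aae64

Ancestors of 684628f: {61cf53f, 684628f, 88aae64, b148dc5}.
Ancestors of 59c25ad: {59c25ad, 88aae64}.
Common ancestors: {88aae64}.
The only common ancestor is 88aae64, so it is the merge base.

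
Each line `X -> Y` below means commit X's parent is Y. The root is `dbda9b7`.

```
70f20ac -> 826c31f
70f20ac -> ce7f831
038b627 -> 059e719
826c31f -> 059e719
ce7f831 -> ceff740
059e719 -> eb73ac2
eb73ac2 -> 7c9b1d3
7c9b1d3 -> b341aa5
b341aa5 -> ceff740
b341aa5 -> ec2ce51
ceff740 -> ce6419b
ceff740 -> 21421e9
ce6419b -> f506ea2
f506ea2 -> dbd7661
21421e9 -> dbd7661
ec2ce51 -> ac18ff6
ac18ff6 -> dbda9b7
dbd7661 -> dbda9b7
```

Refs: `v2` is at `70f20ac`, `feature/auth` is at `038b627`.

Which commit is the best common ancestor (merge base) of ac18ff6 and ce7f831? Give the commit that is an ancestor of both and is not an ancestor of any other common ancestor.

dbda9b7

Ancestors of ac18ff6: {ac18ff6, dbda9b7}.
Ancestors of ce7f831: {21421e9, ce6419b, ce7f831, ceff740, dbd7661, dbda9b7, f506ea2}.
Common ancestors: {dbda9b7}.
The only common ancestor is dbda9b7, so it is the merge base.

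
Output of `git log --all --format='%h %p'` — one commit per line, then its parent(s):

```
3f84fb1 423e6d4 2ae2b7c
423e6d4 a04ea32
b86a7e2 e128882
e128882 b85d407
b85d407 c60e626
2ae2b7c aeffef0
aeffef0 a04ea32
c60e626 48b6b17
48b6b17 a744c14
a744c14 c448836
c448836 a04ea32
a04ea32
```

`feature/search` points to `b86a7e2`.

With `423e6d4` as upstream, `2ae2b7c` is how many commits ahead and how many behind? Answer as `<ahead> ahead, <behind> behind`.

Reachable from 2ae2b7c: {2ae2b7c, a04ea32, aeffef0}.
Reachable from 423e6d4: {423e6d4, a04ea32}.
Only in 2ae2b7c's history (ahead): {2ae2b7c, aeffef0} — 2.
Only in 423e6d4's history (behind): {423e6d4} — 1.

2 ahead, 1 behind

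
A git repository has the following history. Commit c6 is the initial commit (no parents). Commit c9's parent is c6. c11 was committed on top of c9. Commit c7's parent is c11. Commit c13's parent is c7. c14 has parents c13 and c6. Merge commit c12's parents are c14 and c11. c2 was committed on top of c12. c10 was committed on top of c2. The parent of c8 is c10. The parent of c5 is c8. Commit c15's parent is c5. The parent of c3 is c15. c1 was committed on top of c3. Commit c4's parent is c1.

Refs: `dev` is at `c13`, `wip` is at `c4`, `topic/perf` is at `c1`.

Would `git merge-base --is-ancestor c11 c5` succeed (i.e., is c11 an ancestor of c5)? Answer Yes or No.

Ancestors of c5 (commits reachable by following parents): {c10, c11, c12, c13, c14, c2, c5, c6, c7, c8, c9}.
c11 is in that set, so it is an ancestor of c5.

Yes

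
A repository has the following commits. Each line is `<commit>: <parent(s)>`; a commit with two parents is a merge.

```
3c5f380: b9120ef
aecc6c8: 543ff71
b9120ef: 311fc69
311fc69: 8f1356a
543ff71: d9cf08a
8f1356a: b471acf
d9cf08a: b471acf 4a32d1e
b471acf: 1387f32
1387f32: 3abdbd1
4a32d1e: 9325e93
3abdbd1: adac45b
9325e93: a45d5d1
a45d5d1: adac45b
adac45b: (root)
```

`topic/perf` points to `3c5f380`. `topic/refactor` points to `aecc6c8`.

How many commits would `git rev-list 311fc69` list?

6

Walking parent pointers from 311fc69: reachable set = {1387f32, 311fc69, 3abdbd1, 8f1356a, adac45b, b471acf}.
That is 6 commits.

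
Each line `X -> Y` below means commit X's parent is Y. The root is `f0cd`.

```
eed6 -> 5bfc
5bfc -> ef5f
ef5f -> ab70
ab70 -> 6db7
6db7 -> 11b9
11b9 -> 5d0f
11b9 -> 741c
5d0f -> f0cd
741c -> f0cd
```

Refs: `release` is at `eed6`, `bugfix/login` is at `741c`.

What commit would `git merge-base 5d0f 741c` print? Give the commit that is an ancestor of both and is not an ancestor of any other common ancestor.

Ancestors of 5d0f: {5d0f, f0cd}.
Ancestors of 741c: {741c, f0cd}.
Common ancestors: {f0cd}.
The only common ancestor is f0cd, so it is the merge base.

f0cd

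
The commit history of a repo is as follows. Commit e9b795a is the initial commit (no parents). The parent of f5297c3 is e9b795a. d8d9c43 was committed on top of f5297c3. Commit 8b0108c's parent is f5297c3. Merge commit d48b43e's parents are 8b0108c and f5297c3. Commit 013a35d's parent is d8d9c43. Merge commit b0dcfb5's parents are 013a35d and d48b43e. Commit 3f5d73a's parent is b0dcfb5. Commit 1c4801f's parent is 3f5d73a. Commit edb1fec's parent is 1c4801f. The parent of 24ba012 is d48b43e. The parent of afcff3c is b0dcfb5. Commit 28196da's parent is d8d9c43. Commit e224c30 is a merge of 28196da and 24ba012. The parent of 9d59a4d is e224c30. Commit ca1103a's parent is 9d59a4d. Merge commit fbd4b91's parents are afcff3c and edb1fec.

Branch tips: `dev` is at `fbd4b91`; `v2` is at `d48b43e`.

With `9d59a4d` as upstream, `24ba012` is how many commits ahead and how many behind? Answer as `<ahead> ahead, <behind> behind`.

Reachable from 24ba012: {24ba012, 8b0108c, d48b43e, e9b795a, f5297c3}.
Reachable from 9d59a4d: {24ba012, 28196da, 8b0108c, 9d59a4d, d48b43e, d8d9c43, e224c30, e9b795a, f5297c3}.
Only in 24ba012's history (ahead): {} — 0.
Only in 9d59a4d's history (behind): {28196da, 9d59a4d, d8d9c43, e224c30} — 4.

0 ahead, 4 behind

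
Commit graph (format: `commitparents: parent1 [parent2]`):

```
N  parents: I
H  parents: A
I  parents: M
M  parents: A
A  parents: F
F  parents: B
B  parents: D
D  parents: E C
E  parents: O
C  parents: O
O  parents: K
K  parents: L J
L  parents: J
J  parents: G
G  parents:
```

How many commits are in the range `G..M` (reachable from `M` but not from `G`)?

Reachable from M: {A, B, C, D, E, F, G, J, K, L, M, O}.
Reachable from G: {G}.
In M's history but not G's: {A, B, C, D, E, F, J, K, L, M, O} — 11 commits.

11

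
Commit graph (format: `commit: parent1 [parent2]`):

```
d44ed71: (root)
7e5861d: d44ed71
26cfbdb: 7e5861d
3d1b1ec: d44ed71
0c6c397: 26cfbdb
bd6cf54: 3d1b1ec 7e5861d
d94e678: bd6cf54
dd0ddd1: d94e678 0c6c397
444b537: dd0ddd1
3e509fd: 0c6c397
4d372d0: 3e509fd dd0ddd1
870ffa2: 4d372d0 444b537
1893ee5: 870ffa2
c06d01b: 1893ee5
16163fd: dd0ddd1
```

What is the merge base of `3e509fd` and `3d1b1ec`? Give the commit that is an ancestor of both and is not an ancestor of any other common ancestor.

Ancestors of 3e509fd: {0c6c397, 26cfbdb, 3e509fd, 7e5861d, d44ed71}.
Ancestors of 3d1b1ec: {3d1b1ec, d44ed71}.
Common ancestors: {d44ed71}.
The only common ancestor is d44ed71, so it is the merge base.

d44ed71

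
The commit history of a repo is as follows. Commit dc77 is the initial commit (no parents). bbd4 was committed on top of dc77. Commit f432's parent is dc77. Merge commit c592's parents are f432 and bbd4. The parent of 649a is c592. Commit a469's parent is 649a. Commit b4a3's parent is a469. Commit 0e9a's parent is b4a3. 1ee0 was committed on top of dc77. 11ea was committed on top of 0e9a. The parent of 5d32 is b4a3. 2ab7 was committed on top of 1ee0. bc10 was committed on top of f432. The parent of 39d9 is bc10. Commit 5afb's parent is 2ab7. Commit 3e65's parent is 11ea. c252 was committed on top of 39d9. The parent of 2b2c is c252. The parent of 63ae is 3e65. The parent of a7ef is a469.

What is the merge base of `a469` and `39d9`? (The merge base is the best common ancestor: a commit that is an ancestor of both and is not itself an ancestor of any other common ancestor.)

f432

Ancestors of a469: {649a, a469, bbd4, c592, dc77, f432}.
Ancestors of 39d9: {39d9, bc10, dc77, f432}.
Common ancestors: {dc77, f432}.
Among these, f432 is not an ancestor of any other common ancestor — it is the merge base.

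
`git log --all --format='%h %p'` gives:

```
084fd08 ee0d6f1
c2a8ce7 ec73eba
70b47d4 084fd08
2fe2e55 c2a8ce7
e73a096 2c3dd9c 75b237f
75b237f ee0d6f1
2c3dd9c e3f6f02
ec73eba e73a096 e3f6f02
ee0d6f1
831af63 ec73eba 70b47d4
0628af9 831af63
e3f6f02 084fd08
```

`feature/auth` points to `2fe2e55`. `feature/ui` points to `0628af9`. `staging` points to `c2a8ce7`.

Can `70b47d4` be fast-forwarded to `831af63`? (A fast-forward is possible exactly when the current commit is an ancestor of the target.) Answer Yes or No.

A fast-forward from 70b47d4 to 831af63 is possible iff 70b47d4 is an ancestor of 831af63.
Ancestors of 831af63: {084fd08, 2c3dd9c, 70b47d4, 75b237f, 831af63, e3f6f02, e73a096, ec73eba, ee0d6f1}.
70b47d4 is among them, so fast-forward is possible.

Yes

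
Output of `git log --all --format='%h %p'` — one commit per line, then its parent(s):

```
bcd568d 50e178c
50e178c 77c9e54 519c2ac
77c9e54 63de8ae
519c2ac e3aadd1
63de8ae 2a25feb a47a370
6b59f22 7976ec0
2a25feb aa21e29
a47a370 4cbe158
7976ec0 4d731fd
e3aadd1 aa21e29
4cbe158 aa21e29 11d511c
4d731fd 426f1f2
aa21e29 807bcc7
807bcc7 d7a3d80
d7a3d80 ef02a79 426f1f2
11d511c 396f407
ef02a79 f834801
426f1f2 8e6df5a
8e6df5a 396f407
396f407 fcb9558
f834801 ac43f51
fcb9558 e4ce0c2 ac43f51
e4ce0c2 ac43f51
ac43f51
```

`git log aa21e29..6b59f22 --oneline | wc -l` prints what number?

3

Reachable from 6b59f22: {396f407, 426f1f2, 4d731fd, 6b59f22, 7976ec0, 8e6df5a, ac43f51, e4ce0c2, fcb9558}.
Reachable from aa21e29: {396f407, 426f1f2, 807bcc7, 8e6df5a, aa21e29, ac43f51, d7a3d80, e4ce0c2, ef02a79, f834801, fcb9558}.
In 6b59f22's history but not aa21e29's: {4d731fd, 6b59f22, 7976ec0} — 3 commits.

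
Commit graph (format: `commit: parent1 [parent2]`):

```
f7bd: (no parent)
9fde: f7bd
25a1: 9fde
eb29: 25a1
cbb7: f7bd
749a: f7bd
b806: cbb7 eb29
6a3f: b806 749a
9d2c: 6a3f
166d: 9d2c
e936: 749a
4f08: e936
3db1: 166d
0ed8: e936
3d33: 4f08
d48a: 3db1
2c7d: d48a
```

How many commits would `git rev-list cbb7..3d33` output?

Reachable from 3d33: {3d33, 4f08, 749a, e936, f7bd}.
Reachable from cbb7: {cbb7, f7bd}.
In 3d33's history but not cbb7's: {3d33, 4f08, 749a, e936} — 4 commits.

4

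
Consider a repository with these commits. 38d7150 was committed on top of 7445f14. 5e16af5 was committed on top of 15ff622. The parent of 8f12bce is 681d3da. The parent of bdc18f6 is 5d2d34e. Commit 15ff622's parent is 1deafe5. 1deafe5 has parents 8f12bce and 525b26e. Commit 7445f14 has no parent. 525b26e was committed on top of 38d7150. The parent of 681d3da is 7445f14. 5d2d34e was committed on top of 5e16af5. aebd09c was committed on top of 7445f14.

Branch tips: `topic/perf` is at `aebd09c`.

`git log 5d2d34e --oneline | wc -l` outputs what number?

9

Walking parent pointers from 5d2d34e: reachable set = {15ff622, 1deafe5, 38d7150, 525b26e, 5d2d34e, 5e16af5, 681d3da, 7445f14, 8f12bce}.
That is 9 commits.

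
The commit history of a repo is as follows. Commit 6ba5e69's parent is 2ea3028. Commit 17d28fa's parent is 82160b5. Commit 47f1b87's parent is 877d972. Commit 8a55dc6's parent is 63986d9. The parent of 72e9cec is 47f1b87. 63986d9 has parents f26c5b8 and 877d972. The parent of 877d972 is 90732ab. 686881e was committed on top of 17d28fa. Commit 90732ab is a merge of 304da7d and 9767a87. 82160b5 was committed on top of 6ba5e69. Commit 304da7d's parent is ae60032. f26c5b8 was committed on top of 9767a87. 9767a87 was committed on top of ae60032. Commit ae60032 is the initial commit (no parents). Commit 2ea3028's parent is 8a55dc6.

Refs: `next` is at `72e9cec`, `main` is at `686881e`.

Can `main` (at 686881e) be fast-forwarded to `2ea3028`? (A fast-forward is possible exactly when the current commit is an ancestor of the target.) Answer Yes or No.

No

A fast-forward from 686881e to 2ea3028 is possible iff 686881e is an ancestor of 2ea3028.
Ancestors of 2ea3028: {2ea3028, 304da7d, 63986d9, 877d972, 8a55dc6, 90732ab, 9767a87, ae60032, f26c5b8}.
686881e is not among them, so fast-forward is not possible.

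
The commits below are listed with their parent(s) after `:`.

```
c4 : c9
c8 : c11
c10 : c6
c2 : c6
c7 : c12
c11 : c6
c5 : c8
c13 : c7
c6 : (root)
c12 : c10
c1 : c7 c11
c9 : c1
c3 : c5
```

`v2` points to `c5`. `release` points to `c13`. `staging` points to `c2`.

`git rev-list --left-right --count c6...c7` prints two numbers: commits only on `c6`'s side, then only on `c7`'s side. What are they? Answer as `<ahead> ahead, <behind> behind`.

0 ahead, 3 behind

Reachable from c6: {c6}.
Reachable from c7: {c10, c12, c6, c7}.
Only in c6's history (ahead): {} — 0.
Only in c7's history (behind): {c10, c12, c7} — 3.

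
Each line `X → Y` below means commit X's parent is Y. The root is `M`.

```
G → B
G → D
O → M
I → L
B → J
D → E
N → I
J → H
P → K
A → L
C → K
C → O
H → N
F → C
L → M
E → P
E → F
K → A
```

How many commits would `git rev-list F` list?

Walking parent pointers from F: reachable set = {A, C, F, K, L, M, O}.
That is 7 commits.

7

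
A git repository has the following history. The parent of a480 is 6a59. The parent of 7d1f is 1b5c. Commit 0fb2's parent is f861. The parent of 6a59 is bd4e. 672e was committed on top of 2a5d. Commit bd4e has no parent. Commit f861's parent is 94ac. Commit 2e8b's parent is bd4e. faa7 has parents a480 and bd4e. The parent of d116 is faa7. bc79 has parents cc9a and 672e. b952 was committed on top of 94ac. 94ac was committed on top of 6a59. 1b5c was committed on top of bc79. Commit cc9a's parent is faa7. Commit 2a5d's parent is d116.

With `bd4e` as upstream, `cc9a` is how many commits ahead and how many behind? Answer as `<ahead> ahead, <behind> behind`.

Reachable from cc9a: {6a59, a480, bd4e, cc9a, faa7}.
Reachable from bd4e: {bd4e}.
Only in cc9a's history (ahead): {6a59, a480, cc9a, faa7} — 4.
Only in bd4e's history (behind): {} — 0.

4 ahead, 0 behind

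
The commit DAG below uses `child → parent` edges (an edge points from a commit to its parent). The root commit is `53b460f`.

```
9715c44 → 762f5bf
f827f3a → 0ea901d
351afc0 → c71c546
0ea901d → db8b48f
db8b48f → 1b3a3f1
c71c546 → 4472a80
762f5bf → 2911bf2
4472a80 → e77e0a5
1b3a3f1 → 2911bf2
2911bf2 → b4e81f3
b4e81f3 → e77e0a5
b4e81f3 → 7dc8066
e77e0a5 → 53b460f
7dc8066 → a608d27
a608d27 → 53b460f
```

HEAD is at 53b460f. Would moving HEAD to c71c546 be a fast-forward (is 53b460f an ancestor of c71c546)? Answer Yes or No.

Yes

A fast-forward from 53b460f to c71c546 is possible iff 53b460f is an ancestor of c71c546.
Ancestors of c71c546: {4472a80, 53b460f, c71c546, e77e0a5}.
53b460f is among them, so fast-forward is possible.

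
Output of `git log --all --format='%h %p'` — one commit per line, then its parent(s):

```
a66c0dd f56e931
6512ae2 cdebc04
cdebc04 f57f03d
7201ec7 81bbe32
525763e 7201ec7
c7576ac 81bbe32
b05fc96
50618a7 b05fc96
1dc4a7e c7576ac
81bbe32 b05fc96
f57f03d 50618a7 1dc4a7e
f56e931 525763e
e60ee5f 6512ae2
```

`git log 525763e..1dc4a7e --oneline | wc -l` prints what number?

2

Reachable from 1dc4a7e: {1dc4a7e, 81bbe32, b05fc96, c7576ac}.
Reachable from 525763e: {525763e, 7201ec7, 81bbe32, b05fc96}.
In 1dc4a7e's history but not 525763e's: {1dc4a7e, c7576ac} — 2 commits.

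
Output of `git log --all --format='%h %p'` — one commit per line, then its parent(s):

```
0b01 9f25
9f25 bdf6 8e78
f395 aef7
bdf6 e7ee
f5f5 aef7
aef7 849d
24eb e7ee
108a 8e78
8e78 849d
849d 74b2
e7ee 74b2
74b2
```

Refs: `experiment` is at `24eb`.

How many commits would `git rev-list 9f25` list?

Walking parent pointers from 9f25: reachable set = {74b2, 849d, 8e78, 9f25, bdf6, e7ee}.
That is 6 commits.

6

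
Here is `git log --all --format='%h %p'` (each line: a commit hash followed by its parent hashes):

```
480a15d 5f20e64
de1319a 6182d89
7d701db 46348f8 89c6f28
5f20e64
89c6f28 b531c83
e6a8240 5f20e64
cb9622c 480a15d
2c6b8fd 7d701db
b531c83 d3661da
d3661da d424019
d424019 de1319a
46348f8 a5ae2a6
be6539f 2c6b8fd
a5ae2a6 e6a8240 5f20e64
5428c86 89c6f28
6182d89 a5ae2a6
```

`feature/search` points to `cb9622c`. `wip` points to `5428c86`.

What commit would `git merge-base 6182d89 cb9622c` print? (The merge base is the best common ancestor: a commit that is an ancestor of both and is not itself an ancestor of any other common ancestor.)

5f20e64

Ancestors of 6182d89: {5f20e64, 6182d89, a5ae2a6, e6a8240}.
Ancestors of cb9622c: {480a15d, 5f20e64, cb9622c}.
Common ancestors: {5f20e64}.
The only common ancestor is 5f20e64, so it is the merge base.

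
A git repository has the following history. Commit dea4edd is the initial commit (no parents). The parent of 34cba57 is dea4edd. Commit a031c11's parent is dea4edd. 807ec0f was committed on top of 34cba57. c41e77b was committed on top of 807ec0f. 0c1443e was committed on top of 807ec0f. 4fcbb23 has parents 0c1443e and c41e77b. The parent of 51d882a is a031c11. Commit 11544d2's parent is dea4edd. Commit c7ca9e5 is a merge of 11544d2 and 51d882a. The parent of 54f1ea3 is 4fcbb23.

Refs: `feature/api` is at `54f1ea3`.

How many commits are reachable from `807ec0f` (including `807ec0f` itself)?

Walking parent pointers from 807ec0f: reachable set = {34cba57, 807ec0f, dea4edd}.
That is 3 commits.

3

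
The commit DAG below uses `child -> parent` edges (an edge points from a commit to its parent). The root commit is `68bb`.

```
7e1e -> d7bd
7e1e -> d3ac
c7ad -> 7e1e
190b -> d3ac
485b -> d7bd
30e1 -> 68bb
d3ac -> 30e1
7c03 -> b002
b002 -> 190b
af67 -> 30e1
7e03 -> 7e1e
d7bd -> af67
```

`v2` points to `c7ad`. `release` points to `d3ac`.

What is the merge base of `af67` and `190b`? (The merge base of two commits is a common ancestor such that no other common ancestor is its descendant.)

Ancestors of af67: {30e1, 68bb, af67}.
Ancestors of 190b: {190b, 30e1, 68bb, d3ac}.
Common ancestors: {30e1, 68bb}.
Among these, 30e1 is not an ancestor of any other common ancestor — it is the merge base.

30e1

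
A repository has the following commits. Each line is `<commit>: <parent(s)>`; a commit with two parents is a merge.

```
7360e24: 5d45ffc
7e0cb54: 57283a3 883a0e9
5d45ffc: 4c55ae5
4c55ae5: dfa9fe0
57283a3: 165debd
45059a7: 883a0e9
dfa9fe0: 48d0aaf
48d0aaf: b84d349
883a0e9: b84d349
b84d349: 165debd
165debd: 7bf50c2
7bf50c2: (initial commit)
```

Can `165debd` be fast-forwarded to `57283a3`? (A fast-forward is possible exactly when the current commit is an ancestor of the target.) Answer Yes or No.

A fast-forward from 165debd to 57283a3 is possible iff 165debd is an ancestor of 57283a3.
Ancestors of 57283a3: {165debd, 57283a3, 7bf50c2}.
165debd is among them, so fast-forward is possible.

Yes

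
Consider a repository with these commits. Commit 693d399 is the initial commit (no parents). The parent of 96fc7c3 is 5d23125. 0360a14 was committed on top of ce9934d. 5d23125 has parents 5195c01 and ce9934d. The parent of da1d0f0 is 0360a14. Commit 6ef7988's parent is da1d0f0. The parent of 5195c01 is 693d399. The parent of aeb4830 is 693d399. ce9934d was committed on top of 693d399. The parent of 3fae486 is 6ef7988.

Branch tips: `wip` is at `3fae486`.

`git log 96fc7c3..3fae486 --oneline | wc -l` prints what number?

4

Reachable from 3fae486: {0360a14, 3fae486, 693d399, 6ef7988, ce9934d, da1d0f0}.
Reachable from 96fc7c3: {5195c01, 5d23125, 693d399, 96fc7c3, ce9934d}.
In 3fae486's history but not 96fc7c3's: {0360a14, 3fae486, 6ef7988, da1d0f0} — 4 commits.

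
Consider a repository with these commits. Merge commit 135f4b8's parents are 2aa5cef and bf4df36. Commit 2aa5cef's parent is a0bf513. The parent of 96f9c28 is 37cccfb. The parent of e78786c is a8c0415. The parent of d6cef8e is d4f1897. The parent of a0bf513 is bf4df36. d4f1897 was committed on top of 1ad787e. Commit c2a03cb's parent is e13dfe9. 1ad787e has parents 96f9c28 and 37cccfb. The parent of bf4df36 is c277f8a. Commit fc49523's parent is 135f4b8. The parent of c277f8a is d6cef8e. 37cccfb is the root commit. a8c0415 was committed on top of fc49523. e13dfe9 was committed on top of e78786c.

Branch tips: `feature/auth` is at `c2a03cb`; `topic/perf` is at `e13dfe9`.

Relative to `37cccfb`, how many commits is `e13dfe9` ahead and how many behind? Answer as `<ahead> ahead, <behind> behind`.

Reachable from e13dfe9: {135f4b8, 1ad787e, 2aa5cef, 37cccfb, 96f9c28, a0bf513, a8c0415, bf4df36, c277f8a, d4f1897, d6cef8e, e13dfe9, e78786c, fc49523}.
Reachable from 37cccfb: {37cccfb}.
Only in e13dfe9's history (ahead): {135f4b8, 1ad787e, 2aa5cef, 96f9c28, a0bf513, a8c0415, bf4df36, c277f8a, d4f1897, d6cef8e, e13dfe9, e78786c, fc49523} — 13.
Only in 37cccfb's history (behind): {} — 0.

13 ahead, 0 behind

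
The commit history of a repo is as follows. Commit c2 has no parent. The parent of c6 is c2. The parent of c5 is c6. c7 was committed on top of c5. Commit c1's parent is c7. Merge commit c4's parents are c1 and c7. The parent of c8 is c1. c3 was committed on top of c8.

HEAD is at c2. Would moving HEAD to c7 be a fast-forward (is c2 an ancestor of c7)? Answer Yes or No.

Yes

A fast-forward from c2 to c7 is possible iff c2 is an ancestor of c7.
Ancestors of c7: {c2, c5, c6, c7}.
c2 is among them, so fast-forward is possible.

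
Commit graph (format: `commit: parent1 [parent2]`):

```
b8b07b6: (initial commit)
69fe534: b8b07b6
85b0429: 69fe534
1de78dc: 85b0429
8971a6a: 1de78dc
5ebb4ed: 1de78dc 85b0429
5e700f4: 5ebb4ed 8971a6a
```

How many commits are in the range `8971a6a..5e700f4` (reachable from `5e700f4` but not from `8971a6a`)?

2

Reachable from 5e700f4: {1de78dc, 5e700f4, 5ebb4ed, 69fe534, 85b0429, 8971a6a, b8b07b6}.
Reachable from 8971a6a: {1de78dc, 69fe534, 85b0429, 8971a6a, b8b07b6}.
In 5e700f4's history but not 8971a6a's: {5e700f4, 5ebb4ed} — 2 commits.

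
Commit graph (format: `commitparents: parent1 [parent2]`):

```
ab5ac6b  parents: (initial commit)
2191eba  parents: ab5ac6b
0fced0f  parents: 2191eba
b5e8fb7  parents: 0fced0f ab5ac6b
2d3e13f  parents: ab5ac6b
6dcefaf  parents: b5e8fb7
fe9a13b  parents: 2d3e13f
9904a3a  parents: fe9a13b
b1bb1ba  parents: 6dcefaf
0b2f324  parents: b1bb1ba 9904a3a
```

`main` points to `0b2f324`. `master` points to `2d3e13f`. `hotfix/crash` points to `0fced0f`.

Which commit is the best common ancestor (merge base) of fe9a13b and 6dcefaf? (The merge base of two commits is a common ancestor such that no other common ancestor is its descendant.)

Ancestors of fe9a13b: {2d3e13f, ab5ac6b, fe9a13b}.
Ancestors of 6dcefaf: {0fced0f, 2191eba, 6dcefaf, ab5ac6b, b5e8fb7}.
Common ancestors: {ab5ac6b}.
The only common ancestor is ab5ac6b, so it is the merge base.

ab5ac6b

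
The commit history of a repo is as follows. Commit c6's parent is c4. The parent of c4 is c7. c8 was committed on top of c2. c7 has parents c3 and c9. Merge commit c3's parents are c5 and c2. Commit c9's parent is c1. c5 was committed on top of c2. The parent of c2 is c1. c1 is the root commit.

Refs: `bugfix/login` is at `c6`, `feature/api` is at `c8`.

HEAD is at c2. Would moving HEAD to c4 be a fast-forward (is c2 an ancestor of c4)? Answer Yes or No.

A fast-forward from c2 to c4 is possible iff c2 is an ancestor of c4.
Ancestors of c4: {c1, c2, c3, c4, c5, c7, c9}.
c2 is among them, so fast-forward is possible.

Yes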